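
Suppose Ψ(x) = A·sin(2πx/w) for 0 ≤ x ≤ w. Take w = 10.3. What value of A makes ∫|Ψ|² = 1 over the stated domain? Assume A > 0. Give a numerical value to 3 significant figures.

Require ∫ |Ψ|² dx = 1 over the whole domain.
With Ψ = A·sin(2πx/w), the integral evaluates to A²·[w/2].
Setting this equal to 1 gives A² = 1/(w/2).
Substituting w = 10.3 gives A² = 0.1942, so A = 0.4407.

A ≈ 0.441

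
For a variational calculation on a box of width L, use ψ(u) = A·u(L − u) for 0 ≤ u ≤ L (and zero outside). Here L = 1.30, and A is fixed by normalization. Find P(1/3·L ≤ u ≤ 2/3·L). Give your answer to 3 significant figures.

P ≈ 0.580

P = ∫_{1/3·L}^{2/3·L} |ψ(u)|² du.
Since A² = 1/(L^5/30), this is the region integral divided by the full normalization integral.
Let t = u/L; then A² and the length scale cancel, so P = ∫_{1/3}^{2/3} t^2·(1 - t)^2 dt ÷ ∫_{0}^{1} t^2·(1 - t)^2 dt.
Using ∫ t^2·(1 - t)^2 dt = t^3·(6·t^2 - 15·t + 10)/30, the numerator is 47/2430 and the denominator is 1/30.
Taking the ratio, P = 47/81.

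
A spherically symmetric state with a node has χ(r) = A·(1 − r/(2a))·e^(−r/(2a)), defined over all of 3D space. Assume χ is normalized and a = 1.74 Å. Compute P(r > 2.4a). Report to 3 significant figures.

P ≈ 0.946

With dV = 4πr²dr, the probability is ∫|χ|² dV over r > 2.4a.
The full normalization integral is A²·[8·π·a^3] = 1, fixing A².
Let u = r/a; then A², 4π and the length scale all cancel, so P = ∫_{2.4}^{∞} u^2·(1 - u/2)^2·e^(-u) du ÷ ∫_{0}^{∞} u^2·(1 - u/2)^2·e^(-u) du.
An antiderivative of u^2·(1 - u/2)^2·e^(-u) is -(u^4/4 + u^2 + 2·u + 2)·e^(-u); evaluating from 2.4 to ∞ gives ≈ 1.8919, while the full integral is 2.
This evaluates to P = 0.9459.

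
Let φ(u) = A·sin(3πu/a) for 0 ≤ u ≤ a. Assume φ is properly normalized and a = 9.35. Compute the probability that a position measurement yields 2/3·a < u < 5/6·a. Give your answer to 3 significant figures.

|φ|² is the probability density, so P = ∫_{2/3·a}^{5/6·a} |φ|² du.
With A² fixed by ∫|φ|² = 1, i.e. A² = (a/2)^(−1), substitute and integrate.
In terms of t = u/a (A² and the length scale cancel between numerator and denominator), P = [∫_{2/3}^{5/6} sin(3·π·t)^2 dt] / [∫_{0}^{1} sin(3·π·t)^2 dt].
Using ∫ sin(3·π·t)^2 dt = t/2 - sin(6·π·t)/(12·π), the numerator is 1/12 and the denominator is 1/2.
Evaluating gives P = 1/6.

P ≈ 0.167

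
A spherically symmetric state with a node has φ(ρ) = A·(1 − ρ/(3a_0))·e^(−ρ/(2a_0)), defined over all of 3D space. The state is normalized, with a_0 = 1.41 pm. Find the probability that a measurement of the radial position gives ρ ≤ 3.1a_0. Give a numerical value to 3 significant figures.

P ≈ 0.353

With dV = 4πρ²dρ, the probability is ∫|φ|² dV over ρ ≤ 3.1a_0.
Normalization gives A² = 1/(8·π·a_0^3/3).
In terms of u = ρ/a_0 (A², 4π and the length scale all cancel between numerator and denominator), P = [∫_{0}^{3.1} u^2·(1 - u/3)^2·e^(-u) du] / [∫_{0}^{∞} u^2·(1 - u/3)^2·e^(-u) du].
An antiderivative of u^2·(1 - u/3)^2·e^(-u) is (-u^4 + 2·u^3 - 3·u^2 - 6·u - 6)·e^(-u)/9; evaluating from 0 to 3.1 gives ≈ 0.23519, while the full integral is 2/3.
Taking the ratio yields P = 0.3528.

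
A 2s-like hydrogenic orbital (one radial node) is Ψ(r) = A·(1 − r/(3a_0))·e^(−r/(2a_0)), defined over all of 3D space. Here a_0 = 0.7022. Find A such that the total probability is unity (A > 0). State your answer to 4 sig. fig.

We need A² ∫|f|² 4πr² dr = 1, taking the integral from 0 to ∞.
(Spherical symmetry: dV = 4πr² dr.)
∫|Ψ|² 4πr² dr = A²·(8·π·a_0^3/3).
So A² = (8·π·a_0^3/3)^(−1).
With a_0 = 0.7022: A² = 0.34475 and A = 0.58715.

A ≈ 0.5872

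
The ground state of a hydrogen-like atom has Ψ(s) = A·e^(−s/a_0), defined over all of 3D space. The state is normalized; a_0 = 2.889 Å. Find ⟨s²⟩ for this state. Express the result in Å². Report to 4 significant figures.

⟨s^2⟩ ≈ 25.04 Å^2

The expectation value is the |Ψ|²-weighted average of s^2: ∫ s^2|Ψ|² 4πs² ds.
Recall ∫₀^∞ s^m e^(−s/β) ds = m!·β^(m+1), since the A² factors cancel between numerator and denominator, ⟨s²⟩ = 3·a_0^2.
Putting a_0 = 2.889 gives 25.039.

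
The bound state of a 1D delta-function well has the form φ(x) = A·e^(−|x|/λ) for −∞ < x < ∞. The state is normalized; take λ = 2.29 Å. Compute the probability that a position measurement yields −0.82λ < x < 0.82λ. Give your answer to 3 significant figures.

P ≈ 0.806

P = ∫_{−0.82λ}^{0.82λ} |φ(x)|² dx.
The normalization integral ∫|φ|²dx over the whole domain equals λ·A², and A² cancels in the ratio.
Both integrals are even about x = 0, so only the x ≥ 0 halves are needed (the factors of 2 cancel). In terms of u = x/λ (A² and the length scale cancel between numerator and denominator), P = [∫_{0}^{0.82} e^(-2·u) du] / [∫_{0}^{∞} e^(-2·u) du].
Using ∫ e^(-2·u) du = -e^(-2·u)/2, the numerator is 1/2 - e^(-41/25)/2 and the denominator is 1/2.
The result is P = 0.8060.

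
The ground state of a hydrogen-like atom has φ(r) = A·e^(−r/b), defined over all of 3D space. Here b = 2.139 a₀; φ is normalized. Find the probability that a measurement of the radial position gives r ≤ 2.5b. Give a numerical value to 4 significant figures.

P ≈ 0.8753

With dV = 4πr²dr, the probability is ∫|φ|² dV over r ≤ 2.5b.
Normalization gives A² = 1/(π·b^3).
In terms of u = r/b (A², 4π and the length scale all cancel between numerator and denominator), P = [∫_{0}^{2.5} u^2·e^(-2·u) du] / [∫_{0}^{∞} u^2·e^(-2·u) du].
Using ∫ u^2·e^(-2·u) du = -(2·u^2 + 2·u + 1)·e^(-2·u)/4, the numerator is 1/4 - 37·e^(-5)/8 and the denominator is 1/4.
Taking the ratio yields P = 0.87535.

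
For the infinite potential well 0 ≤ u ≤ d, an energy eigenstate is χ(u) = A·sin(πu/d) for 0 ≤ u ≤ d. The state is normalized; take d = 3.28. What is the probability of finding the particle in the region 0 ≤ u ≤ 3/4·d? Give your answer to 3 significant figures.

|χ|² is the probability density, so P = ∫_{0}^{3/4·d} |χ|² du.
Since A² = 1/(d/2), this is the region integral divided by the full normalization integral.
In terms of t = u/d (A² and the length scale cancel between numerator and denominator), P = [∫_{0}^{3/4} sin(π·t)^2 dt] / [∫_{0}^{1} sin(π·t)^2 dt].
An antiderivative of sin(π·t)^2 is t/2 - sin(2·π·t)/(4·π); evaluating from 0 to 3/4 gives 1/(4·π) + 3/8, while the full integral is 1/2.
Taking the ratio, P = (2 + 3·π)/(4·π).

P ≈ 0.909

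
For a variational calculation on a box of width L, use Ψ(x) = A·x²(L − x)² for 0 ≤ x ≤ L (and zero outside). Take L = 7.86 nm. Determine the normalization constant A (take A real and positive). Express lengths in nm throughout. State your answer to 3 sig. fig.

A ≈ 0.00235 nm^(-9/2)

The normalization condition is ∫|Ψ|² dx = 1 from 0 to L.
Expanding the polynomial and integrating term by term, with Ψ = A·x²(L − x)², the integral evaluates to A²·[L^9/630].
Setting this equal to 1 gives A² = 1/(L^9/630).
Plugging in L = 7.86 yields A = 0.002346.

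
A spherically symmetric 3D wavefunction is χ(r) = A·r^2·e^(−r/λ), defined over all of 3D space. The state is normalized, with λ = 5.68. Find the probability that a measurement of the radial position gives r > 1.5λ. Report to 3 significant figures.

With dV = 4πr²dr, the probability is ∫|χ|² dV over r > 1.5λ.
A² is fixed by ∫₀^∞ 4πr²|χ|² dr = 1, i.e. A² = (45·π·λ^7/2)^(−1).
Let u = r/λ; then A², 4π and the length scale all cancel, so P = ∫_{1.5}^{∞} u^6·e^(-2·u) du ÷ ∫_{0}^{∞} u^6·e^(-2·u) du.
An antiderivative of u^6·e^(-2·u) is -(4·u^6 + 12·u^5 + 30·u^4 + 60·u^3 + 90·u^2 + 90·u + 45)·e^(-2·u)/8; evaluating from 1.5 to ∞ gives ≈ 5.4365, while the full integral is 45/8.
The region integral divided by the full integral gives P = 0.9665.

P ≈ 0.966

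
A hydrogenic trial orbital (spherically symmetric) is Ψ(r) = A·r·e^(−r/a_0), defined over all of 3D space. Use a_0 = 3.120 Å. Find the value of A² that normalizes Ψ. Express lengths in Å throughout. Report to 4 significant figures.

A^2 ≈ 0.0003589 Å^(-5)

The normalization condition is ∫|Ψ|² 4πr² dr = 1 from 0 to ∞.
(Spherical symmetry: dV = 4πr² dr.)
Using ∫₀^∞ rⁿ e^(−αr) dr = n!/αⁿ⁺¹, ∫|Ψ|² 4πr² dr = A²·(3·π·a_0^5).
So A² = (3·π·a_0^5)^(−1).
With a_0 = 3.120: A² = 0.00035889 and A = 0.018944.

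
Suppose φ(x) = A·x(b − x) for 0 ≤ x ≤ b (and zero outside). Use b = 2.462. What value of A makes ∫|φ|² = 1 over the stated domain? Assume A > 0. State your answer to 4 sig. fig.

We need A² ∫|f|² dx = 1, taking the integral from 0 to b.
The integral (without the A² prefactor) comes out to b^5/30.
Hence A² = 1/[b^5/30].
With b = 2.462: A² = 0.33165 and A = 0.57589.

A ≈ 0.5759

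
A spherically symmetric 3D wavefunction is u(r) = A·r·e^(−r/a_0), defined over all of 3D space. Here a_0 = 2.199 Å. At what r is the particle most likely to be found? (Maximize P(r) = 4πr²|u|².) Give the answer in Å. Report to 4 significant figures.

Set d/dr [P(r) = 4πr²|u|²] = 0 and solve for r > 0.
Solving yields r = 2·a_0.
With a_0 = 2.199, the most probable radial distance is 4.3980 Å.

r ≈ 4.398 Å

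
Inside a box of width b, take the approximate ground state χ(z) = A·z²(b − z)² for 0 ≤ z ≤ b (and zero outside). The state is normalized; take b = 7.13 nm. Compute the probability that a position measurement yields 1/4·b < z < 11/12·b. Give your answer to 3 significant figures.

P ≈ 0.951

P = ∫_{1/4·b}^{11/12·b} |χ(z)|² dz.
Since A² = 1/(b^9/630), this is the region integral divided by the full normalization integral.
Let u = z/b; then A² and the length scale cancel, so P = ∫_{1/4}^{11/12} u^4·(1 - u)^4 du ÷ ∫_{0}^{1} u^4·(1 - u)^4 du.
An antiderivative of u^4·(1 - u)^4 is u^5·(70·u^4 - 315·u^3 + 540·u^2 - 420·u + 126)/630; evaluating from 1/4 to 11/12 gives ≈ 0.0015090, while the full integral is 1/630.
This works out to P = 0.9507.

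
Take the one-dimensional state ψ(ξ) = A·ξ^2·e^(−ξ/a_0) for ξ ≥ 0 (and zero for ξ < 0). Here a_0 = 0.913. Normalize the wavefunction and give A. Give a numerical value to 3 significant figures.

A ≈ 1.45

Normalization requires ∫|ψ|² dξ = 1, integrated from 0 to ∞.
With ψ = A·ξ^2·e^(−ξ/a_0), the integral evaluates to A²·[3·a_0^5/4].
Hence A² = 1/[3·a_0^5/4].
Substituting a_0 = 0.913 gives A² = 2.102, so A = 1.450.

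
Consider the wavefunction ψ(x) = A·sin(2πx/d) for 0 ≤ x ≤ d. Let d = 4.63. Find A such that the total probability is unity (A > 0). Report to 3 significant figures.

A ≈ 0.657

The normalization condition is ∫|ψ|² dx = 1 from 0 to d.
Using sin²θ = (1 − cos 2θ)/2, the integral (without the A² prefactor) comes out to d/2.
Hence A² = 1/[d/2].
Plugging in d = 4.63 yields A = 0.6572.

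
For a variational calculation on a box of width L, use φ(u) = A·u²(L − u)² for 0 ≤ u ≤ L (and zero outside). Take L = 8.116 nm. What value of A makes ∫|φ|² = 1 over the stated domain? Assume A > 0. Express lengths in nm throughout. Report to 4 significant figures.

A ≈ 0.002031 nm^(-9/2)

Normalization requires ∫|φ|² du = 1, integrated from 0 to L.
Expanding the polynomial and integrating term by term, the integral (without the A² prefactor) comes out to L^9/630.
Setting this equal to 1 gives A² = 1/(L^9/630).
Substituting L = 8.116 gives A² = 0.0000041235, so A = 0.0020306.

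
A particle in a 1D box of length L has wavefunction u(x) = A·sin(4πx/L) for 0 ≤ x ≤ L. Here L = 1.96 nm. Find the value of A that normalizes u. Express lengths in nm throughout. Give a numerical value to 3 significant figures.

A ≈ 1.01 nm^(-1/2)

We need A² ∫|f|² dx = 1, taking the integral from 0 to L.
With ∫₀^L sin²(nπx/L) dx = L/2, the integral (without the A² prefactor) comes out to L/2.
So A² = (L/2)^(−1).
Plugging in L = 1.96 yields A = 1.010.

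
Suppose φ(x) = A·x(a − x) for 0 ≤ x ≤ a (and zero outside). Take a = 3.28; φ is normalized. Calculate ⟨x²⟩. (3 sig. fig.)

By definition ⟨x²⟩ = ∫ x^2 |φ(x)|² dx.
Expanding the polynomial and integrating term by term, evaluating both integrals, ⟨x²⟩ = 2·a^2/7.
Putting a = 3.28 gives 3.074.

⟨x^2⟩ ≈ 3.07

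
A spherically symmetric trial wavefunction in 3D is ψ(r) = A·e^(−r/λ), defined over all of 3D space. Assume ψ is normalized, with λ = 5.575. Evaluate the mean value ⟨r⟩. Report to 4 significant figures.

By definition ⟨r⟩ = ∫ r |ψ(r)|² 4πr² dr.
Evaluating both integrals, ⟨r⟩ = 3·λ/2.
With λ = 5.575, ⟨r⟩ = 8.3625.

⟨r⟩ ≈ 8.363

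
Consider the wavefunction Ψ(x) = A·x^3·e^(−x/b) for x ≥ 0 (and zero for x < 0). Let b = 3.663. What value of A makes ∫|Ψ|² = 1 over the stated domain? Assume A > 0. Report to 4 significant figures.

A ≈ 0.004482

Require ∫ |Ψ|² dx = 1 over the whole domain.
∫|Ψ|² dx = A²·(45·b^7/8).
So A² = (45·b^7/8)^(−1).
With b = 3.663: A² = 0.000020092 and A = 0.0044824.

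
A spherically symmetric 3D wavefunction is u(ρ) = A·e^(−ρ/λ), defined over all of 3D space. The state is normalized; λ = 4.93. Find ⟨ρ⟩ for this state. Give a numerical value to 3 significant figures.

⟨ρ⟩ ≈ 7.40

By definition ⟨ρ⟩ = ∫ ρ |u(ρ)|² 4πρ² dρ.
Since the A² factors cancel between numerator and denominator, ⟨ρ⟩ = 3·λ/2.
Putting λ = 4.93 gives 7.395.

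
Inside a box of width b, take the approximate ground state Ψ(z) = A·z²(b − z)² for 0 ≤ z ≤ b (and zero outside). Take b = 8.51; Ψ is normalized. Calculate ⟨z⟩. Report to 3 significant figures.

By definition ⟨z⟩ = ∫ z |Ψ(z)|² dz.
The ratio of the moment integral to the normalization integral gives ⟨z⟩ = b/2.
With b = 8.51, ⟨z⟩ = 4.255.

⟨z⟩ ≈ 4.26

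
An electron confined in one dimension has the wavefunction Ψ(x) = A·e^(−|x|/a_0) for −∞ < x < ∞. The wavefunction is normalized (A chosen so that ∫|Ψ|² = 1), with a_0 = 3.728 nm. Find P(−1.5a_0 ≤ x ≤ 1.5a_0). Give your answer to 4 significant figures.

|Ψ|² is the probability density, so P = ∫_{−1.5a_0}^{1.5a_0} |Ψ|² dx.
The normalization integral ∫|Ψ|²dx over the whole domain equals a_0·A², and A² cancels in the ratio.
By symmetry take twice the x ≥ 0 contribution in numerator and denominator; the 2's cancel. Let u = x/a_0; then A² and the length scale cancel, so P = ∫_{0}^{1.5} e^(-2·u) du ÷ ∫_{0}^{∞} e^(-2·u) du.
An antiderivative of e^(-2·u) is -e^(-2·u)/2; evaluating from 0 to 1.5 gives 1/2 - e^(-3)/2, while the full integral is 1/2.
The result is P = 0.95021.

P ≈ 0.9502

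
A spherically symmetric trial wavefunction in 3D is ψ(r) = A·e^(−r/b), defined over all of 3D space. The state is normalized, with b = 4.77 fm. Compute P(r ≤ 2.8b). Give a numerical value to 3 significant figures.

P ≈ 0.918

P = ∫ |ψ|² 4πr² dr over r ≤ 2.8b.
The full normalization integral is A²·[π·b^3] = 1, fixing A².
In terms of u = r/b (A², 4π and the length scale all cancel between numerator and denominator), P = [∫_{0}^{2.8} u^2·e^(-2·u) du] / [∫_{0}^{∞} u^2·e^(-2·u) du].
With ∫ u^2·e^(-2·u) du = -(2·u^2 + 2·u + 1)·e^(-2·u)/4 + C, the region integral is 1/4 - 557·e^(-28/5)/100 and the full one is 1/4.
This evaluates to P = 0.9176.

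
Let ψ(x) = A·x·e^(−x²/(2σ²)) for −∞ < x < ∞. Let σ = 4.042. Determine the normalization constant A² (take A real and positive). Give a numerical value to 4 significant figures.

A^2 ≈ 0.01709

We need A² ∫|f|² dx = 1, taking the integral from −∞ to ∞.
Using the Gaussian integral ∫_{−∞}^{∞} e^(−αx²) dx = √(π/α), ∫|ψ|² dx = A²·(√(π)·σ^3/2).
Setting this equal to 1 gives A² = 1/(√(π)·σ^3/2).
Substituting σ = 4.042 gives A² = 0.017087, so A = 0.13072.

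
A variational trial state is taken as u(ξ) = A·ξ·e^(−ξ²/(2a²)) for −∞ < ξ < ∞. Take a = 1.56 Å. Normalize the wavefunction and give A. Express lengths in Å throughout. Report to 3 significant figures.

The normalization condition is ∫|u|² dξ = 1 from −∞ to ∞.
Differentiating ∫e^(−αξ²) dξ = √(π/α) under α to get the higher moments, ∫|u|² dξ = A²·(√(π)·a^3/2).
Plugging in a = 1.56 yields A = 0.5452.

A ≈ 0.545 Å^(-3/2)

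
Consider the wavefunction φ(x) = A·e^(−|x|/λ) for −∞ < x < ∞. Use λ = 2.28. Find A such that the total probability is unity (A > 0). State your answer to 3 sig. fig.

Require ∫ |φ|² dx = 1 over the whole domain.
With ∫₀^∞ x^0 e^(−αx) dx = 0!/α^1, with φ = A·e^(−|x|/λ), the integral evaluates to A²·[λ].
With λ = 2.28: A² = 0.4386 and A = 0.6623.

A ≈ 0.662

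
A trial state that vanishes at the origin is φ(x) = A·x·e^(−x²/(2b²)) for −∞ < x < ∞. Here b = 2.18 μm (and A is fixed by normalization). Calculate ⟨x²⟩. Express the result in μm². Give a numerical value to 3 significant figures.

⟨x²⟩ = ∫ x^2 |φ|² dx over the full domain.
The ratio of the moment integral to the normalization integral gives ⟨x²⟩ = 3·b^2/2.
With b = 2.18, ⟨x^2⟩ = 7.129.

⟨x^2⟩ ≈ 7.13 μm^2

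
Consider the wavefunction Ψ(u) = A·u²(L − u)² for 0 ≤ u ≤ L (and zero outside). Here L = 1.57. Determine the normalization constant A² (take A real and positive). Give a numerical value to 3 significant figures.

Require ∫ |Ψ|² du = 1 over the whole domain.
Expanding the polynomial and integrating term by term, with Ψ = A·u²(L − u)², the integral evaluates to A²·[L^9/630].
Setting this equal to 1 gives A² = 1/(L^9/630).
Substituting L = 1.57 gives A² = 10.87, so A = 3.297.

A^2 ≈ 10.9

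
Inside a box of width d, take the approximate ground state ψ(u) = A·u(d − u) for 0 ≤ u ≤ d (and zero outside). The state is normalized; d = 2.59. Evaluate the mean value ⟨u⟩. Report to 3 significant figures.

⟨u⟩ = ∫ u |ψ|² du over the full domain.
Since the A² factors cancel between numerator and denominator, ⟨u⟩ = d/2.
With d = 2.59, ⟨u⟩ = 1.295.

⟨u⟩ ≈ 1.30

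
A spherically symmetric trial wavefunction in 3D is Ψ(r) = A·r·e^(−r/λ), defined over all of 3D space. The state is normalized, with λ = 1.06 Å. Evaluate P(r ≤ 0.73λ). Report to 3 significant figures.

P = ∫ |Ψ|² 4πr² dr over r ≤ 0.73λ.
Normalization gives A² = 1/(3·π·λ^5).
Let u = r/λ; then A², 4π and the length scale all cancel, so P = ∫_{0}^{0.73} u^4·e^(-2·u) du ÷ ∫_{0}^{∞} u^4·e^(-2·u) du.
Using ∫ u^4·e^(-2·u) du = -(u^4/2 + u^3 + 3·u^2/2 + 3·u/2 + 3/4)·e^(-2·u), the numerator is ≈ 0.012567 and the denominator is 3/4.
This evaluates to P = 0.01676.

P ≈ 0.0168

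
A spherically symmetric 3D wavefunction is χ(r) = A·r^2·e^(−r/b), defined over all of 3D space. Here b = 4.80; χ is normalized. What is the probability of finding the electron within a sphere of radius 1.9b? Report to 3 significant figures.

P ≈ 0.0909

P = ∫ |χ|² 4πr² dr over r ≤ 1.9b.
Normalization gives A² = 1/(45·π·b^7/2).
In terms of u = r/b (A², 4π and the length scale all cancel between numerator and denominator), P = [∫_{0}^{1.9} u^6·e^(-2·u) du] / [∫_{0}^{∞} u^6·e^(-2·u) du].
Using ∫ u^6·e^(-2·u) du = -(4·u^6 + 12·u^5 + 30·u^4 + 60·u^3 + 90·u^2 + 90·u + 45)·e^(-2·u)/8, the numerator is ≈ 0.51127 and the denominator is 45/8.
Taking the ratio yields P = 0.09089.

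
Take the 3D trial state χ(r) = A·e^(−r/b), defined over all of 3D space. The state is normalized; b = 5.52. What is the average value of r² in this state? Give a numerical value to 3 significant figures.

By definition ⟨r²⟩ = ∫ r^2 |χ(r)|² 4πr² dr.
With ∫₀^∞ r^4 e^(−αr) dr = 4!/α^5, the ratio of the moment integral to the normalization integral gives ⟨r²⟩ = 3·b^2.
With b = 5.52, ⟨r^2⟩ = 91.41.

⟨r^2⟩ ≈ 91.4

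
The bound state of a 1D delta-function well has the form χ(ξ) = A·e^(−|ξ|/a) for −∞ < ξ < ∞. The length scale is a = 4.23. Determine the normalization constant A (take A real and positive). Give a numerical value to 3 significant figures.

A ≈ 0.486

We need A² ∫|f|² dξ = 1, taking the integral from −∞ to ∞.
Carrying out the integral gives A² · a.
Hence A² = 1/[a].
Substituting a = 4.23 gives A² = 0.2364, so A = 0.4862.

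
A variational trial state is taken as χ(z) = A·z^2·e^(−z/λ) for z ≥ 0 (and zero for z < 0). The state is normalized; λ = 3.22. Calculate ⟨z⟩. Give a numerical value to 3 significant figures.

⟨z⟩ ≈ 8.05

⟨z⟩ = ∫ z |χ|² dz over the full domain.
Using ∫₀^∞ zⁿ e^(−αz) dz = n!/αⁿ⁺¹, evaluating both integrals, ⟨z⟩ = 5·λ/2.
Putting λ = 3.22 gives 8.050.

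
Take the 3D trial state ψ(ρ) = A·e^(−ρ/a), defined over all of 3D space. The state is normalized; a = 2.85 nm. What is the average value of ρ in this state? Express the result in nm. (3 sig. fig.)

⟨ρ⟩ = ∫ ρ |ψ|² 4πρ² dρ over the full domain.
Recall ∫₀^∞ ρ^m e^(−ρ/β) dρ = m!·β^(m+1), the ratio of the moment integral to the normalization integral gives ⟨ρ⟩ = 3·a/2.
With a = 2.85, ⟨ρ⟩ = 4.275.

⟨ρ⟩ ≈ 4.28 nm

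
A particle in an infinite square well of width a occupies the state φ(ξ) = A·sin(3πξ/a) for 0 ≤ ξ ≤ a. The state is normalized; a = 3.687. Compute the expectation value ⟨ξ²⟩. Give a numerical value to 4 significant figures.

⟨ξ^2⟩ ≈ 4.455

By definition ⟨ξ²⟩ = ∫ ξ^2 |φ(ξ)|² dξ.
Using sin²θ = (1 − cos 2θ)/2, the ratio of the moment integral to the normalization integral gives ⟨ξ²⟩ = -a^2/(18·π^2) + a^2/3.
With a = 3.687, ⟨ξ^2⟩ = 4.4548.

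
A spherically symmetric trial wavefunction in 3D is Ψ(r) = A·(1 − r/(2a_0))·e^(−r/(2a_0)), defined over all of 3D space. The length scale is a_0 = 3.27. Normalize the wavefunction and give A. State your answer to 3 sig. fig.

We need A² ∫|f|² 4πr² dr = 1, taking the integral from 0 to ∞.
∫|Ψ|² 4πr² dr = A²·(8·π·a_0^3).
Setting this equal to 1 gives A² = 1/(8·π·a_0^3).
Substituting a_0 = 3.27 gives A² = 0.001138, so A = 0.03373.

A ≈ 0.0337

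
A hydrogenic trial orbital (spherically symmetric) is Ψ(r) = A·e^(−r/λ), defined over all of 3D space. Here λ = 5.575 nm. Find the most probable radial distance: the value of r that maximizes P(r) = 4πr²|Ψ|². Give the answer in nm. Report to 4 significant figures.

r ≈ 5.575 nm

The maximum of P(r) = 4πr²|Ψ|² occurs where its derivative vanishes.
This gives r = λ.
With λ = 5.575, the most probable radial distance is 5.5750 nm.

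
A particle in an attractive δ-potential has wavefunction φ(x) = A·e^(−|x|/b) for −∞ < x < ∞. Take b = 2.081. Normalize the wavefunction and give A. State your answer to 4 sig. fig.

Normalization requires ∫|φ|² dx = 1, integrated from −∞ to ∞.
The integral (without the A² prefactor) comes out to b.
Setting this equal to 1 gives A² = 1/(b).
Plugging in b = 2.081 yields A = 0.69321.

A ≈ 0.6932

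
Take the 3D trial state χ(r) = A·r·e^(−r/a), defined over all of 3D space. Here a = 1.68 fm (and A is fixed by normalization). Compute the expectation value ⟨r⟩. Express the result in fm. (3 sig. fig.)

The expectation value is the |χ|²-weighted average of r: ∫ r|χ|² 4πr² dr.
The ratio of the moment integral to the normalization integral gives ⟨r⟩ = 5·a/2.
Putting a = 1.68 gives 4.200.

⟨r⟩ ≈ 4.20 fm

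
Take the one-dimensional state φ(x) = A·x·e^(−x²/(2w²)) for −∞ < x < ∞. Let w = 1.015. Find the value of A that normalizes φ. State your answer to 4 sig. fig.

We need A² ∫|f|² dx = 1, taking the integral from −∞ to ∞.
∫|φ|² dx = A²·(√(π)·w^3/2).
So A² = (√(π)·w^3/2)^(−1).
Plugging in w = 1.015 yields A = 1.0388.

A ≈ 1.039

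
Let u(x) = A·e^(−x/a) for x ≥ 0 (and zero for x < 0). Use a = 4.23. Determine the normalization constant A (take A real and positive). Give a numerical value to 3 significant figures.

A ≈ 0.688

Require ∫ |u|² dx = 1 over the whole domain.
Recall ∫₀^∞ x^m e^(−x/β) dx = m!·β^(m+1), ∫|u|² dx = A²·(a/2).
So A² = (a/2)^(−1).
Plugging in a = 4.23 yields A = 0.6876.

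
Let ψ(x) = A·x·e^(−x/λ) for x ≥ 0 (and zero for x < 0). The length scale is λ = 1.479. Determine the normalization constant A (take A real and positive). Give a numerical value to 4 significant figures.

Require ∫ |ψ|² dx = 1 over the whole domain.
∫|ψ|² dx = A²·(λ^3/4).
Substituting λ = 1.479 gives A² = 1.2364, so A = 1.1119.

A ≈ 1.112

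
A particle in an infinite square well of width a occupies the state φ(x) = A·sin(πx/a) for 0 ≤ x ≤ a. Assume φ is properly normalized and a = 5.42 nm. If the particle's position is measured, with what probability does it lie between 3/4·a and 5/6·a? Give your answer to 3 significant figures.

P ≈ 0.0620

|φ|² is the probability density, so P = ∫_{3/4·a}^{5/6·a} |φ|² dx.
With A² fixed by ∫|φ|² = 1, i.e. A² = (a/2)^(−1), substitute and integrate.
In terms of u = x/a (A² and the length scale cancel between numerator and denominator), P = [∫_{3/4}^{5/6} sin(π·u)^2 du] / [∫_{0}^{1} sin(π·u)^2 du].
With ∫ sin(π·u)^2 du = u/2 - sin(2·π·u)/(4·π) + C, the region integral is -1/(4·π) + 1/24 + √(3)/(8·π) and the full one is 1/2.
The result is P = (-6 + π + 3·√(3))/(12·π).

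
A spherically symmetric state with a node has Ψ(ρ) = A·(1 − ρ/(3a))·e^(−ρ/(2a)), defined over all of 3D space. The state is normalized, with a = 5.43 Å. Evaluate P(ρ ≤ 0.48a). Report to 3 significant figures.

With dV = 4πρ²dρ, the probability is ∫|Ψ|² dV over ρ ≤ 0.48a.
Normalization gives A² = 1/(8·π·a^3/3).
Substituting u = ρ/a, A², 4π and the length scale all cancel in the ratio: P = ∫_{0}^{0.48} u^2·(1 - u/3)^2·e^(-u) du / ∫_{0}^{∞} u^2·(1 - u/3)^2·e^(-u) du.
Using ∫ u^2·(1 - u/3)^2·e^(-u) du = (-u^4 + 2·u^3 - 3·u^2 - 6·u - 6)·e^(-u)/9, the numerator is ≈ 0.020169 and the denominator is 2/3.
Taking the ratio yields P = 0.03025.

P ≈ 0.0303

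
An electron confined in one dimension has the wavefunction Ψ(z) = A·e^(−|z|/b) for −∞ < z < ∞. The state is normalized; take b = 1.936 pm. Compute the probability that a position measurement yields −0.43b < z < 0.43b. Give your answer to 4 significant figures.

P ≈ 0.5768

|Ψ|² is the probability density, so P = ∫_{−0.43b}^{0.43b} |Ψ|² dz.
Since A² = 1/(b), this is the region integral divided by the full normalization integral.
By symmetry take twice the z ≥ 0 contribution in numerator and denominator; the 2's cancel. Substituting u = z/b, A² and the length scale cancel in the ratio: P = ∫_{0}^{0.43} e^(-2·u) du / ∫_{0}^{∞} e^(-2·u) du.
With ∫ e^(-2·u) du = -e^(-2·u)/2 + C, the region integral is 1/2 - e^(-43/50)/2 and the full one is 1/2.
The result is P = 0.57684.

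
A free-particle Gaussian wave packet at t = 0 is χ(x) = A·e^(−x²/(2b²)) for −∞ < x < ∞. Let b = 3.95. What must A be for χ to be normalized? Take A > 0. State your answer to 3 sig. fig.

The normalization condition is ∫|χ|² dx = 1 from −∞ to ∞.
Using the Gaussian integral ∫_{−∞}^{∞} e^(−αx²) dx = √(π/α), the integral (without the A² prefactor) comes out to √(π)·b.
Hence A² = 1/[√(π)·b].
Plugging in b = 3.95 yields A = 0.3779.

A ≈ 0.378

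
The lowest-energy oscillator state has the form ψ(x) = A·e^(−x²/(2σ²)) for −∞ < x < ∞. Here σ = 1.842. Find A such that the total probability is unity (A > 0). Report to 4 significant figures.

Normalization requires ∫|ψ|² dx = 1, integrated from −∞ to ∞.
The integral (without the A² prefactor) comes out to √(π)·σ.
Setting this equal to 1 gives A² = 1/(√(π)·σ).
Substituting σ = 1.842 gives A² = 0.30629, so A = 0.55344.

A ≈ 0.5534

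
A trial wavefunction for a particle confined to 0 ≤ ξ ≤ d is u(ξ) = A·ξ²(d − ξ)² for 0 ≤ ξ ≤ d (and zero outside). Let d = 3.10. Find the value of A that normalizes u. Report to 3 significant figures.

A ≈ 0.154

The normalization condition is ∫|u|² dξ = 1 from 0 to d.
Carrying out the integral gives A² · d^9/630.
So A² = (d^9/630)^(−1).
With d = 3.10: A² = 0.02383 and A = 0.1544.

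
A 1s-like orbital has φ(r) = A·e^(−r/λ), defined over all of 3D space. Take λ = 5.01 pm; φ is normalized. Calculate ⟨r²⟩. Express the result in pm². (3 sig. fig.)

⟨r^2⟩ ≈ 75.3 pm^2

⟨r²⟩ = ∫ r^2 |φ|² 4πr² dr over the full domain.
Since the A² factors cancel between numerator and denominator, ⟨r²⟩ = 3·λ^2.
Putting λ = 5.01 gives 75.30.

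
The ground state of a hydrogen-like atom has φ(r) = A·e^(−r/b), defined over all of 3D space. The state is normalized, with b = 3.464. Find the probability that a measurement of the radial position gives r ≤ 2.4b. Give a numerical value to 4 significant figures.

With dV = 4πr²dr, the probability is ∫|φ|² dV over r ≤ 2.4b.
Normalization gives A² = 1/(π·b^3).
Substituting u = r/b, A², 4π and the length scale all cancel in the ratio: P = ∫_{0}^{2.4} u^2·e^(-2·u) du / ∫_{0}^{∞} u^2·e^(-2·u) du.
With ∫ u^2·e^(-2·u) du = -(2·u^2 + 2·u + 1)·e^(-2·u)/4 + C, the region integral is 1/4 - 433·e^(-24/5)/100 and the full one is 1/4.
This evaluates to P = 0.85746.

P ≈ 0.8575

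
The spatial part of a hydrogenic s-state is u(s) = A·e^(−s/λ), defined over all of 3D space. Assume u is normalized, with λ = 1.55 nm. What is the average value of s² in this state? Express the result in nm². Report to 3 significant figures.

⟨s^2⟩ ≈ 7.21 nm^2

By definition ⟨s²⟩ = ∫ s^2 |u(s)|² 4πs² ds.
Using ∫₀^∞ sⁿ e^(−αs) ds = n!/αⁿ⁺¹, evaluating both integrals, ⟨s²⟩ = 3·λ^2.
Putting λ = 1.55 gives 7.208.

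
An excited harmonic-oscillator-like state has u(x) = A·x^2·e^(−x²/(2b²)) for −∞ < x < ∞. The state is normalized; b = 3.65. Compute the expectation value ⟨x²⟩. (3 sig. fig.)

⟨x^2⟩ ≈ 33.3

⟨x²⟩ = ∫ x^2 |u|² dx over the full domain.
Using the Gaussian integral ∫_{−∞}^{∞} e^(−αx²) dx = √(π/α), evaluating both integrals, ⟨x²⟩ = 5·b^2/2.
Putting b = 3.65 gives 33.31.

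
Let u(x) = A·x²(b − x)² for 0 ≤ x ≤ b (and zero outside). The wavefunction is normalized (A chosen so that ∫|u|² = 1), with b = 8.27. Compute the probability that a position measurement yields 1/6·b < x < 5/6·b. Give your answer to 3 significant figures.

|u|² is the probability density, so P = ∫_{1/6·b}^{5/6·b} |u|² dx.
Since A² = 1/(b^9/630), this is the region integral divided by the full normalization integral.
Let t = x/b; then A² and the length scale cancel, so P = ∫_{1/6}^{5/6} t^4·(1 - t)^4 dt ÷ ∫_{0}^{1} t^4·(1 - t)^4 dt.
With ∫ t^4·(1 - t)^4 dt = t^5·(70·t^4 - 315·t^3 + 540·t^2 - 420·t + 126)/630 + C, the region integral is ≈ 0.0015589 and the full one is 1/630.
Taking the ratio, P = 0.9821.

P ≈ 0.982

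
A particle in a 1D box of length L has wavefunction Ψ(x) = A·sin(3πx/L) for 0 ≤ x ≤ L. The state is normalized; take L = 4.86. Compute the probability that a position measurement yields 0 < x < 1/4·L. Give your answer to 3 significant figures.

P ≈ 0.303

The probability is P = ∫ |Ψ|² dx over [0, 1/4·L].
With A² fixed by ∫|Ψ|² = 1, i.e. A² = (L/2)^(−1), substitute and integrate.
Substituting u = x/L, A² and the length scale cancel in the ratio: P = ∫_{0}^{1/4} sin(3·π·u)^2 du / ∫_{0}^{1} sin(3·π·u)^2 du.
With ∫ sin(3·π·u)^2 du = u/2 - sin(6·π·u)/(12·π) + C, the region integral is 1/(12·π) + 1/8 and the full one is 1/2.
This works out to P = (2 + 3·π)/(12·π).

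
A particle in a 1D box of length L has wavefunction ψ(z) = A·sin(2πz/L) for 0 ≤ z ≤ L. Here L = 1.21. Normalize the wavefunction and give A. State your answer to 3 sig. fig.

We need A² ∫|f|² dz = 1, taking the integral from 0 to L.
Using sin²θ = (1 − cos 2θ)/2, ∫|ψ|² dz = A²·(L/2).
Hence A² = 1/[L/2].
With L = 1.21: A² = 1.653 and A = 1.286.

A ≈ 1.29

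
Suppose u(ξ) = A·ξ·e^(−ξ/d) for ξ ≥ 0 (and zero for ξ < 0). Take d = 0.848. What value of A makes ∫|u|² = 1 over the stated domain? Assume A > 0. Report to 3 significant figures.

Require ∫ |u|² dξ = 1 over the whole domain.
With ∫₀^∞ ξ^2 e^(−αξ) dξ = 2!/α^3, ∫|u|² dξ = A²·(d^3/4).
So A² = (d^3/4)^(−1).
With d = 0.848: A² = 6.560 and A = 2.561.

A ≈ 2.56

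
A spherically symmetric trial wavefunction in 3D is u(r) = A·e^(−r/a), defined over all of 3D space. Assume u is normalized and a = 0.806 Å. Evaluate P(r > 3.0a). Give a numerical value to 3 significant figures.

P = ∫ |u|² 4πr² dr over r > 3.0a.
The full normalization integral is A²·[π·a^3] = 1, fixing A².
In terms of t = r/a (A², 4π and the length scale all cancel between numerator and denominator), P = [∫_{3.0}^{∞} t^2·e^(-2·t) dt] / [∫_{0}^{∞} t^2·e^(-2·t) dt].
Using ∫ t^2·e^(-2·t) dt = -(2·t^2 + 2·t + 1)·e^(-2·t)/4, the numerator is 25·e^(-6)/4 and the denominator is 1/4.
The region integral divided by the full integral gives P = 0.06197.

P ≈ 0.0620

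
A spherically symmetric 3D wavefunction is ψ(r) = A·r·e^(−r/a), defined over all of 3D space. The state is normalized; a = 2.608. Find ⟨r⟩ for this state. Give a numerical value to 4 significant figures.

By definition ⟨r⟩ = ∫ r |ψ(r)|² 4πr² dr.
Since the A² factors cancel between numerator and denominator, ⟨r⟩ = 5·a/2.
With a = 2.608, ⟨r⟩ = 6.5200.

⟨r⟩ ≈ 6.520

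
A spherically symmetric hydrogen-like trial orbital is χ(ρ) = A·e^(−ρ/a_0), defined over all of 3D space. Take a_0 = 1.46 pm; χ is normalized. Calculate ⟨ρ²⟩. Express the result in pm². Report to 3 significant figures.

By definition ⟨ρ²⟩ = ∫ ρ^2 |χ(ρ)|² 4πρ² dρ.
Recall ∫₀^∞ ρ^m e^(−ρ/β) dρ = m!·β^(m+1), evaluating both integrals, ⟨ρ²⟩ = 3·a_0^2.
With a_0 = 1.46, ⟨ρ^2⟩ = 6.395.

⟨ρ^2⟩ ≈ 6.39 pm^2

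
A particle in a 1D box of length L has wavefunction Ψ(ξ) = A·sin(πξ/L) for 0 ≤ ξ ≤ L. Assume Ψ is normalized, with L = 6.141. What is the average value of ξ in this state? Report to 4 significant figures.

The expectation value is the |Ψ|²-weighted average of ξ: ∫ ξ|Ψ|² dξ.
With ∫₀^L sin²(nπξ/L) dξ = L/2, the ratio of the moment integral to the normalization integral gives ⟨ξ⟩ = L/2.
Putting L = 6.141 gives 3.0705.

⟨ξ⟩ ≈ 3.071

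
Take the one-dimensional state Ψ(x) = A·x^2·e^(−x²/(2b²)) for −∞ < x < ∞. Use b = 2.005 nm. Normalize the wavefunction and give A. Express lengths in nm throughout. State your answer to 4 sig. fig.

A ≈ 0.1524 nm^(-5/2)

The normalization condition is ∫|Ψ|² dx = 1 from −∞ to ∞.
Carrying out the integral gives A² · 3·√(π)·b^5/4.
Hence A² = 1/[3·√(π)·b^5/4].
Plugging in b = 2.005 yields A = 0.15237.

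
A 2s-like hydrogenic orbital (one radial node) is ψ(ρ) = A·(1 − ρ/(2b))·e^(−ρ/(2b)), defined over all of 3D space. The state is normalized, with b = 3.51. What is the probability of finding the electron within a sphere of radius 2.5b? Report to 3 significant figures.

P ≈ 0.0554

With dV = 4πρ²dρ, the probability is ∫|ψ|² dV over ρ ≤ 2.5b.
Normalization gives A² = 1/(8·π·b^3).
In terms of u = ρ/b (A², 4π and the length scale all cancel between numerator and denominator), P = [∫_{0}^{2.5} u^2·(1 - u/2)^2·e^(-u) du] / [∫_{0}^{∞} u^2·(1 - u/2)^2·e^(-u) du].
Using ∫ u^2·(1 - u/2)^2·e^(-u) du = -(u^4/4 + u^2 + 2·u + 2)·e^(-u), the numerator is 2 - 1473·e^(-5/2)/64 and the denominator is 2.
Taking the ratio yields P = 0.05538.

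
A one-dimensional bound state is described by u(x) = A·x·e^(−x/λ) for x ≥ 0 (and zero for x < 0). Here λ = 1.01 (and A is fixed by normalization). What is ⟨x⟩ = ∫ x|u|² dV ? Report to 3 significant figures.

⟨x⟩ ≈ 1.52

By definition ⟨x⟩ = ∫ x |u(x)|² dx.
The ratio of the moment integral to the normalization integral gives ⟨x⟩ = 3·λ/2.
With λ = 1.01, ⟨x⟩ = 1.515.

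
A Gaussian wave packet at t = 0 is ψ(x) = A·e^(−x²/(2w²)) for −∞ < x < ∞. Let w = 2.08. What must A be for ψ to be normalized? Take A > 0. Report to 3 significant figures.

Require ∫ |ψ|² dx = 1 over the whole domain.
With ∫_{−∞}^{∞} x^(2m) e^(−αx²) dx = (2m−1)!!·√π / (2^m α^(m+1/2)), carrying out the integral gives A² · √(π)·w.
Hence A² = 1/[√(π)·w].
Substituting w = 2.08 gives A² = 0.2712, so A = 0.5208.

A ≈ 0.521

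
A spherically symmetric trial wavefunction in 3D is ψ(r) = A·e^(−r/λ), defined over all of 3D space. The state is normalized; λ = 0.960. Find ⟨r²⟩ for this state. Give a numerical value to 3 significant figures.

⟨r^2⟩ ≈ 2.76

By definition ⟨r²⟩ = ∫ r^2 |ψ(r)|² 4πr² dr.
Evaluating both integrals, ⟨r²⟩ = 3·λ^2.
Putting λ = 0.960 gives 2.765.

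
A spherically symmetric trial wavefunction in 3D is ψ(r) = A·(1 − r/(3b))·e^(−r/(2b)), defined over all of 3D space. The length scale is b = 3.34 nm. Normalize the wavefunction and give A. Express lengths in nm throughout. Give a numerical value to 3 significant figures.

The normalization condition is ∫|ψ|² 4πr² dr = 1 from 0 to ∞.
(Spherical symmetry: dV = 4πr² dr.)
With ∫₀^∞ r^4 e^(−αr) dr = 4!/α^5, carrying out the integral gives A² · 8·π·b^3/3.
Setting this equal to 1 gives A² = 1/(8·π·b^3/3).
With b = 3.34: A² = 0.003204 and A = 0.05660.

A ≈ 0.0566 nm^(-3/2)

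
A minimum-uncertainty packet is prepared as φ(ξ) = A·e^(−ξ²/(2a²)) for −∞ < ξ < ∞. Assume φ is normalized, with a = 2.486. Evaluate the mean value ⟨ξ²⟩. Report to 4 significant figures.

⟨ξ²⟩ = ∫ ξ^2 |φ|² dξ over the full domain.
Using the Gaussian integral ∫_{−∞}^{∞} e^(−αξ²) dξ = √(π/α), evaluating both integrals, ⟨ξ²⟩ = a^2/2.
Putting a = 2.486 gives 3.0901.

⟨ξ^2⟩ ≈ 3.090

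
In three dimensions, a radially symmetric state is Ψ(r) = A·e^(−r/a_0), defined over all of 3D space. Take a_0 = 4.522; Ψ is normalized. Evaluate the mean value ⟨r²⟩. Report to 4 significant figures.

⟨r²⟩ = ∫ r^2 |Ψ|² 4πr² dr over the full domain.
The ratio of the moment integral to the normalization integral gives ⟨r²⟩ = 3·a_0^2.
With a_0 = 4.522, ⟨r^2⟩ = 61.345.

⟨r^2⟩ ≈ 61.35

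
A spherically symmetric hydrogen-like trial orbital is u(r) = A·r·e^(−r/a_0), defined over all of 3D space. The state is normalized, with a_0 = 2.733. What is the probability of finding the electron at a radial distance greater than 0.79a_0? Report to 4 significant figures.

P ≈ 0.9774

Integrate the radial probability density 4πr²|u|² over r > 0.79a_0.
The full normalization integral is A²·[3·π·a_0^5] = 1, fixing A².
Substituting t = r/a_0, A², 4π and the length scale all cancel in the ratio: P = ∫_{0.79}^{∞} t^4·e^(-2·t) dt / ∫_{0}^{∞} t^4·e^(-2·t) dt.
An antiderivative of t^4·e^(-2·t) is -(t^4/2 + t^3 + 3·t^2/2 + 3·t/2 + 3/4)·e^(-2·t); evaluating from 0.79 to ∞ gives ≈ 0.733053, while the full integral is 3/4.
Taking the ratio yields P = 0.97740.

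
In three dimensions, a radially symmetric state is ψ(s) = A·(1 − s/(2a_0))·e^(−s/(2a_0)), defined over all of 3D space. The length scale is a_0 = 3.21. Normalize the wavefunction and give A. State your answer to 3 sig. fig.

A ≈ 0.0347

The normalization condition is ∫|ψ|² 4πs² ds = 1 from 0 to ∞.
In 3D with spherical symmetry the volume element is 4πs² ds.
With ∫₀^∞ s^4 e^(−αs) ds = 4!/α^5, carrying out the integral gives A² · 8·π·a_0^3.
Setting this equal to 1 gives A² = 1/(8·π·a_0^3).
Plugging in a_0 = 3.21 yields A = 0.03468.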